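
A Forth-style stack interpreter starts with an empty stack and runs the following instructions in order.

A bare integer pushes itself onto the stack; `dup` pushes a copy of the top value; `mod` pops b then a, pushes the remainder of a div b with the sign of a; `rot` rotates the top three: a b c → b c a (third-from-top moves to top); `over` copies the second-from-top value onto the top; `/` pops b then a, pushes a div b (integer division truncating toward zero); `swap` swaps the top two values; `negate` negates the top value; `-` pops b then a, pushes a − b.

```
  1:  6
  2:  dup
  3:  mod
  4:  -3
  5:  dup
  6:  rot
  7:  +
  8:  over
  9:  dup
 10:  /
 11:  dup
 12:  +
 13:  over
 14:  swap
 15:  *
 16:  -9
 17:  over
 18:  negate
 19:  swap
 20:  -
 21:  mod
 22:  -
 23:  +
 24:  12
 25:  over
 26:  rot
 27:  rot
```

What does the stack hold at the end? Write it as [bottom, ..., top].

6      → [6]
dup    → [6, 6]
mod    → [0]
-3     → [0, -3]
dup    → [0, -3, -3]
rot    → [-3, -3, 0]
+      → [-3, -3]
over   → [-3, -3, -3]
dup    → [-3, -3, -3, -3]
/      → [-3, -3, 1]
dup    → [-3, -3, 1, 1]
+      → [-3, -3, 2]
over   → [-3, -3, 2, -3]
swap   → [-3, -3, -3, 2]
*      → [-3, -3, -6]
-9     → [-3, -3, -6, -9]
over   → [-3, -3, -6, -9, -6]
negate → [-3, -3, -6, -9, 6]
swap   → [-3, -3, -6, 6, -9]
-      → [-3, -3, -6, 15]
mod    → [-3, -3, -6]
-      → [-3, 3]
+      → [0]
12     → [0, 12]
over   → [0, 12, 0]
rot    → [12, 0, 0]
rot    → [0, 0, 12]

[0, 0, 12]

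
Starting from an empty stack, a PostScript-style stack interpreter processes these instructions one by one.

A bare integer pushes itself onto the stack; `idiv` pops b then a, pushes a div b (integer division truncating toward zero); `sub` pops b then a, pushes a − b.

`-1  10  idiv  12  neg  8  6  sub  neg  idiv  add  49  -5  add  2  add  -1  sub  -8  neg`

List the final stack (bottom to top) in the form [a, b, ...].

-1   : -1
10   : -1 10
idiv : 0
12   : 0 12
neg  : 0 -12
8    : 0 -12 8
6    : 0 -12 8 6
sub  : 0 -12 2
neg  : 0 -12 -2
idiv : 0 6
add  : 6
49   : 6 49
-5   : 6 49 -5
add  : 6 44
2    : 6 44 2
add  : 6 46
-1   : 6 46 -1
sub  : 6 47
-8   : 6 47 -8
neg  : 6 47 8

[6, 47, 8]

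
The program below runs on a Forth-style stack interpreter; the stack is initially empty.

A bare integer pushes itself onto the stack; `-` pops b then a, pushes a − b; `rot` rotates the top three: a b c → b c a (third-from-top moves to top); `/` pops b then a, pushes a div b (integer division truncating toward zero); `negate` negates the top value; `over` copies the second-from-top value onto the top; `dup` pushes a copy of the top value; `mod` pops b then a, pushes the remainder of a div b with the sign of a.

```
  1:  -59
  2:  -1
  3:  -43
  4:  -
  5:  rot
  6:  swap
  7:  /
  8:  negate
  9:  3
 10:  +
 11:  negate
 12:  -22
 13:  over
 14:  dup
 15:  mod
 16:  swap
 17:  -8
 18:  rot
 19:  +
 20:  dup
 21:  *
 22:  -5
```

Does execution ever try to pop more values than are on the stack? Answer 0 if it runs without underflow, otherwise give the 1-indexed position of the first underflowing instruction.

5

-59 -> -59
-1  -> -59 -1
-43 -> -59 -1 -43
-   -> -59 42
rot  — needs 3 operands, stack has 2 → underflow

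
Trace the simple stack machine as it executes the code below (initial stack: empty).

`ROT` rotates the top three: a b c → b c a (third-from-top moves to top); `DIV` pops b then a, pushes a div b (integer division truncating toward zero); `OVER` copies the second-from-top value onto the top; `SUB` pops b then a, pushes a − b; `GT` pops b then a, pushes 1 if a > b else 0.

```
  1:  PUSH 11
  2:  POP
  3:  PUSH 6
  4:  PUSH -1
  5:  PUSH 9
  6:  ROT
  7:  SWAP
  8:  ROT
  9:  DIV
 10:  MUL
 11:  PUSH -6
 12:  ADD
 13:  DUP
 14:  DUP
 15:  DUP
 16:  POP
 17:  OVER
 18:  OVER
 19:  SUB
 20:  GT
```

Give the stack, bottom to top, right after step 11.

[-54, -6]

PUSH 11 -> 11
POP     -> (empty)
PUSH 6  -> 6
PUSH -1 -> 6 -1
PUSH 9  -> 6 -1 9
ROT     -> -1 9 6
SWAP    -> -1 6 9
ROT     -> 6 9 -1
DIV     -> 6 -9
MUL     -> -54
PUSH -6 -> -54 -6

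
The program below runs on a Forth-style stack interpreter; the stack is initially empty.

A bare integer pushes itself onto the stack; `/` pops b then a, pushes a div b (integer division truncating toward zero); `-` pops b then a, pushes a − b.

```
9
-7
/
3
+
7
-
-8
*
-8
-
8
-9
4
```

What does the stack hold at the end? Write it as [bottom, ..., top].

[48, 8, -9, 4]

9  -> [9]
-7 -> [9, -7]
/  -> [-1]
3  -> [-1, 3]
+  -> [2]
7  -> [2, 7]
-  -> [-5]
-8 -> [-5, -8]
*  -> [40]
-8 -> [40, -8]
-  -> [48]
8  -> [48, 8]
-9 -> [48, 8, -9]
4  -> [48, 8, -9, 4]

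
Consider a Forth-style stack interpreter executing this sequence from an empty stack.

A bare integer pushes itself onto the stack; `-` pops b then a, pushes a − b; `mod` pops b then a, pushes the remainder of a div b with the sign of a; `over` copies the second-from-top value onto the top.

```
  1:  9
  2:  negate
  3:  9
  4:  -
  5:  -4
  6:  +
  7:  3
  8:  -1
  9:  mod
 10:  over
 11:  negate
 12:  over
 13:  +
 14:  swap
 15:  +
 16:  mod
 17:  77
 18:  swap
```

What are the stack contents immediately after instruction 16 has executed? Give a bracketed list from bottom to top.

9      -> 9
negate -> -9
9      -> -9 9
-      -> -18
-4     -> -18 -4
+      -> -22
3      -> -22 3
-1     -> -22 3 -1
mod    -> -22 0
over   -> -22 0 -22
negate -> -22 0 22
over   -> -22 0 22 0
+      -> -22 0 22
swap   -> -22 22 0
+      -> -22 22
mod    -> 0

[0]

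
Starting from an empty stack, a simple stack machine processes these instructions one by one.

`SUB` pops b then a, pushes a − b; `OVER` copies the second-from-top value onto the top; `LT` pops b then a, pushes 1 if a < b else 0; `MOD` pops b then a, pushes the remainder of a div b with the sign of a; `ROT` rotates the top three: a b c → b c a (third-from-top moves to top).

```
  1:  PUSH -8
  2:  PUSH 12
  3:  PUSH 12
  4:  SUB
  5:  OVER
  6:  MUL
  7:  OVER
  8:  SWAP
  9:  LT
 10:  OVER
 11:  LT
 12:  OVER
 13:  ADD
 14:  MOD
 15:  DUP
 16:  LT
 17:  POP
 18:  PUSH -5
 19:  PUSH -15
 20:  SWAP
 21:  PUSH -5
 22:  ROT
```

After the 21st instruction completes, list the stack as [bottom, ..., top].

[-15, -5, -5]

PUSH -8  : [-8]
PUSH 12  : [-8, 12]
PUSH 12  : [-8, 12, 12]
SUB      : [-8, 0]
OVER     : [-8, 0, -8]
MUL      : [-8, 0]
OVER     : [-8, 0, -8]
SWAP     : [-8, -8, 0]
LT       : [-8, 1]
OVER     : [-8, 1, -8]
LT       : [-8, 0]
OVER     : [-8, 0, -8]
ADD      : [-8, -8]
MOD      : [0]
DUP      : [0, 0]
LT       : [0]
POP      : []
PUSH -5  : [-5]
PUSH -15 : [-5, -15]
SWAP     : [-15, -5]
PUSH -5  : [-15, -5, -5]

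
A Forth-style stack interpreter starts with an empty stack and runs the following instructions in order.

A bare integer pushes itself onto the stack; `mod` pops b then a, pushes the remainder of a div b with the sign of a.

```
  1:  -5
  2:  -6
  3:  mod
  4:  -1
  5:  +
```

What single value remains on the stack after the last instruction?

-6

-5  -> -5
-6  -> -5 -6
mod -> -5
-1  -> -5 -1
+   -> -6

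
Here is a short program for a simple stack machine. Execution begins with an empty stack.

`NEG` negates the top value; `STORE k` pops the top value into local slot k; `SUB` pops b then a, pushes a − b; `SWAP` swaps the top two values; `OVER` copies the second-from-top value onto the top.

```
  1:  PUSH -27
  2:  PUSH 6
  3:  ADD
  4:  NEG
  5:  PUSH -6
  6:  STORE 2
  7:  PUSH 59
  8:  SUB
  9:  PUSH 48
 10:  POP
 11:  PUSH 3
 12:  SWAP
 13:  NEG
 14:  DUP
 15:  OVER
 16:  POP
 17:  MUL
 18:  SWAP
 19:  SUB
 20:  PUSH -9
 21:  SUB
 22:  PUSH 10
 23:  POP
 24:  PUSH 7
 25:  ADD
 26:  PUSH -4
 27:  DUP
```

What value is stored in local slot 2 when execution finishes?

PUSH -27 → [-27]
PUSH 6   → [-27, 6]
ADD      → [-21]
NEG      → [21]
PUSH -6  → [21, -6]
STORE 2  → [21]
PUSH 59  → [21, 59]
SUB      → [-38]
PUSH 48  → [-38, 48]
POP      → [-38]
PUSH 3   → [-38, 3]
SWAP     → [3, -38]
NEG      → [3, 38]
DUP      → [3, 38, 38]
OVER     → [3, 38, 38, 38]
POP      → [3, 38, 38]
MUL      → [3, 1444]
SWAP     → [1444, 3]
SUB      → [1441]
PUSH -9  → [1441, -9]
SUB      → [1450]
PUSH 10  → [1450, 10]
POP      → [1450]
PUSH 7   → [1450, 7]
ADD      → [1457]
PUSH -4  → [1457, -4]
DUP      → [1457, -4, -4]

-6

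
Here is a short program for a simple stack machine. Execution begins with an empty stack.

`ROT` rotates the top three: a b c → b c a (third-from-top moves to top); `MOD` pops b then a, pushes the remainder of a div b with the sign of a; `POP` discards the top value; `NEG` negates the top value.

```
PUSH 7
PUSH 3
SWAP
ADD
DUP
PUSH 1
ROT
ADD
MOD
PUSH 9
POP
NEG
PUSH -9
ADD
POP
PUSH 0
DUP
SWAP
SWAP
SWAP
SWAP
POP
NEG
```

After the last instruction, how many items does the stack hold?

1

PUSH 7  -> [7]
PUSH 3  -> [7, 3]
SWAP    -> [3, 7]
ADD     -> [10]
DUP     -> [10, 10]
PUSH 1  -> [10, 10, 1]
ROT     -> [10, 1, 10]
ADD     -> [10, 11]
MOD     -> [10]
PUSH 9  -> [10, 9]
POP     -> [10]
NEG     -> [-10]
PUSH -9 -> [-10, -9]
ADD     -> [-19]
POP     -> []
PUSH 0  -> [0]
DUP     -> [0, 0]
SWAP    -> [0, 0]
SWAP    -> [0, 0]
SWAP    -> [0, 0]
SWAP    -> [0, 0]
POP     -> [0]
NEG     -> [0]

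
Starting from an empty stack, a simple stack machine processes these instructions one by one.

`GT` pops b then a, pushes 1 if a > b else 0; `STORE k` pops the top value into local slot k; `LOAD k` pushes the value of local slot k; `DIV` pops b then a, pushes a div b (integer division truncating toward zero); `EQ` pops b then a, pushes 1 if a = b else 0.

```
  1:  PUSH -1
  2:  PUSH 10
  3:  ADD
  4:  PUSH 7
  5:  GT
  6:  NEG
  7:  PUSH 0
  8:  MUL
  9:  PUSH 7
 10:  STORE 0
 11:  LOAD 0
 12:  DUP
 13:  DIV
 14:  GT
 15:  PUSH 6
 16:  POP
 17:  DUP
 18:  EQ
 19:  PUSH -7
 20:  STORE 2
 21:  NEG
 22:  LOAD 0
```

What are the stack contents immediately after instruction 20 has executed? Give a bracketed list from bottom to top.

PUSH -1 → [-1]
PUSH 10 → [-1, 10]
ADD     → [9]
PUSH 7  → [9, 7]
GT      → [1]
NEG     → [-1]
PUSH 0  → [-1, 0]
MUL     → [0]
PUSH 7  → [0, 7]
STORE 0 → [0]
LOAD 0  → [0, 7]
DUP     → [0, 7, 7]
DIV     → [0, 1]
GT      → [0]
PUSH 6  → [0, 6]
POP     → [0]
DUP     → [0, 0]
EQ      → [1]
PUSH -7 → [1, -7]
STORE 2 → [1]

[1]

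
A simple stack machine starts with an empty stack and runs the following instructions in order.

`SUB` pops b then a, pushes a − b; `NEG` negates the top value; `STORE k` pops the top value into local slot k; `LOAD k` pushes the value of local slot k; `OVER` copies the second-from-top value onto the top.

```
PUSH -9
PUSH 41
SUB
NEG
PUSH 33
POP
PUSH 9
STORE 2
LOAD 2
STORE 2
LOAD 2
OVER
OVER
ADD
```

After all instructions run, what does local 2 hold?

PUSH -9  [-9]
PUSH 41  [-9, 41]
SUB      [-50]
NEG      [50]
PUSH 33  [50, 33]
POP      [50]
PUSH 9   [50, 9]
STORE 2  [50]
LOAD 2   [50, 9]
STORE 2  [50]
LOAD 2   [50, 9]
OVER     [50, 9, 50]
OVER     [50, 9, 50, 9]
ADD      [50, 9, 59]

9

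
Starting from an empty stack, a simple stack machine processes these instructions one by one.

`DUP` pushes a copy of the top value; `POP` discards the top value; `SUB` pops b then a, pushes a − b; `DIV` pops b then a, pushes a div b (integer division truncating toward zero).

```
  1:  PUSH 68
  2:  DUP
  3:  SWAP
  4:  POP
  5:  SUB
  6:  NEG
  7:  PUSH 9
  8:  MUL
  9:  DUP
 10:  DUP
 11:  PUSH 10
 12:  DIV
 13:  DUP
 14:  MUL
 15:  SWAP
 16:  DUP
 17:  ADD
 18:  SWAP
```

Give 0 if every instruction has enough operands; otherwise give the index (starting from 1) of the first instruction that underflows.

PUSH 68  68
DUP      68 68
SWAP     68 68
POP      68
SUB  — needs 2 operands, stack has 1 → underflow

5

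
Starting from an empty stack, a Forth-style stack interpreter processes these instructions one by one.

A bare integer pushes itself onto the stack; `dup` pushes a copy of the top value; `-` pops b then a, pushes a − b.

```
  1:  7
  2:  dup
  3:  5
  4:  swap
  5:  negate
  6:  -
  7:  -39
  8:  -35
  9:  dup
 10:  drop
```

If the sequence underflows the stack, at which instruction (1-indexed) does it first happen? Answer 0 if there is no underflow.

7      : [7]
dup    : [7, 7]
5      : [7, 7, 5]
swap   : [7, 5, 7]
negate : [7, 5, -7]
-      : [7, 12]
-39    : [7, 12, -39]
-35    : [7, 12, -39, -35]
dup    : [7, 12, -39, -35, -35]
drop   : [7, 12, -39, -35]

0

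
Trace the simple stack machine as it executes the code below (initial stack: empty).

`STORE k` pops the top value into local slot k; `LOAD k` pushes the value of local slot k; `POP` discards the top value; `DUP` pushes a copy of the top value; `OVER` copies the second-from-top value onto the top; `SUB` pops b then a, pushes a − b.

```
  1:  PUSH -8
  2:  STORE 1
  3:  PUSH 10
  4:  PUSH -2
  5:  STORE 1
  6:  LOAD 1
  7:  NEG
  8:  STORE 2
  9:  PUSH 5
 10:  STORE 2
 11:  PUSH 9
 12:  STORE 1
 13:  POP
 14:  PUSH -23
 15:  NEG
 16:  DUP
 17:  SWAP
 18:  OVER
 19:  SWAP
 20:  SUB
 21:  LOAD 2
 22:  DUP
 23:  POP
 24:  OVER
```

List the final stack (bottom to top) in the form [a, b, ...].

[23, 0, 5, 0]

PUSH -8  → -8
STORE 1  → (empty)
PUSH 10  → 10
PUSH -2  → 10 -2
STORE 1  → 10
LOAD 1   → 10 -2
NEG      → 10 2
STORE 2  → 10
PUSH 5   → 10 5
STORE 2  → 10
PUSH 9   → 10 9
STORE 1  → 10
POP      → (empty)
PUSH -23 → -23
NEG      → 23
DUP      → 23 23
SWAP     → 23 23
OVER     → 23 23 23
SWAP     → 23 23 23
SUB      → 23 0
LOAD 2   → 23 0 5
DUP      → 23 0 5 5
POP      → 23 0 5
OVER     → 23 0 5 0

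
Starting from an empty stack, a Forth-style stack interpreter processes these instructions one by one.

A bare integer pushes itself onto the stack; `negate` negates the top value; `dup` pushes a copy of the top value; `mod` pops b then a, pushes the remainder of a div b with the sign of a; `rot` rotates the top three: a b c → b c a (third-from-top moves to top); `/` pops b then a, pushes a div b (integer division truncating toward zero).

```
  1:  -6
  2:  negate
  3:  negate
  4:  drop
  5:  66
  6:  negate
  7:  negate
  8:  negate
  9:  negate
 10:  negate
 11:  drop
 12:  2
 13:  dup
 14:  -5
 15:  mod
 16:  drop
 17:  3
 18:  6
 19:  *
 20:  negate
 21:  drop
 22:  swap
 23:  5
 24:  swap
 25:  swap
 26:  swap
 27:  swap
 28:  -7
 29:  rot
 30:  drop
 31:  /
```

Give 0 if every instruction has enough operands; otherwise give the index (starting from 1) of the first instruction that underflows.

-6     : [-6]
negate : [6]
negate : [-6]
drop   : []
66     : [66]
negate : [-66]
negate : [66]
negate : [-66]
negate : [66]
negate : [-66]
drop   : []
2      : [2]
dup    : [2, 2]
-5     : [2, 2, -5]
mod    : [2, 2]
drop   : [2]
3      : [2, 3]
6      : [2, 3, 6]
*      : [2, 18]
negate : [2, -18]
drop   : [2]
swap  — needs 2 operands, stack has 1 → underflow

22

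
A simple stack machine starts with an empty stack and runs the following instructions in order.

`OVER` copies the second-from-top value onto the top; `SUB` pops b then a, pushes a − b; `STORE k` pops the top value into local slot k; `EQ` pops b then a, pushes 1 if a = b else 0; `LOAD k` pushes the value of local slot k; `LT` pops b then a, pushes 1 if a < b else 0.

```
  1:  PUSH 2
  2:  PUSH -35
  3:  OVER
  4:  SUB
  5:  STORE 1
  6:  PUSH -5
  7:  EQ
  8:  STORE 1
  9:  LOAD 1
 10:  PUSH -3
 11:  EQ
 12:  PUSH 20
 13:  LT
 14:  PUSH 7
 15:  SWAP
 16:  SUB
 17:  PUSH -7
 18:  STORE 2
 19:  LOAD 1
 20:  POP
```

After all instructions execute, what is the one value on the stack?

PUSH 2   : [2]
PUSH -35 : [2, -35]
OVER     : [2, -35, 2]
SUB      : [2, -37]
STORE 1  : [2]
PUSH -5  : [2, -5]
EQ       : [0]
STORE 1  : []
LOAD 1   : [0]
PUSH -3  : [0, -3]
EQ       : [0]
PUSH 20  : [0, 20]
LT       : [1]
PUSH 7   : [1, 7]
SWAP     : [7, 1]
SUB      : [6]
PUSH -7  : [6, -7]
STORE 2  : [6]
LOAD 1   : [6, 0]
POP      : [6]

6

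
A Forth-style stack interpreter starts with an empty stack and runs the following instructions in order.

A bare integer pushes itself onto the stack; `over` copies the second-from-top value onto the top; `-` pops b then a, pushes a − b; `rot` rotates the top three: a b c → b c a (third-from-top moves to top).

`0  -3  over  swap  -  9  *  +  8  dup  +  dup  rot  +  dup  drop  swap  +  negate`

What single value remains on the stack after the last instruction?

0      : [0]
-3     : [0, -3]
over   : [0, -3, 0]
swap   : [0, 0, -3]
-      : [0, 3]
9      : [0, 3, 9]
*      : [0, 27]
+      : [27]
8      : [27, 8]
dup    : [27, 8, 8]
+      : [27, 16]
dup    : [27, 16, 16]
rot    : [16, 16, 27]
+      : [16, 43]
dup    : [16, 43, 43]
drop   : [16, 43]
swap   : [43, 16]
+      : [59]
negate : [-59]

-59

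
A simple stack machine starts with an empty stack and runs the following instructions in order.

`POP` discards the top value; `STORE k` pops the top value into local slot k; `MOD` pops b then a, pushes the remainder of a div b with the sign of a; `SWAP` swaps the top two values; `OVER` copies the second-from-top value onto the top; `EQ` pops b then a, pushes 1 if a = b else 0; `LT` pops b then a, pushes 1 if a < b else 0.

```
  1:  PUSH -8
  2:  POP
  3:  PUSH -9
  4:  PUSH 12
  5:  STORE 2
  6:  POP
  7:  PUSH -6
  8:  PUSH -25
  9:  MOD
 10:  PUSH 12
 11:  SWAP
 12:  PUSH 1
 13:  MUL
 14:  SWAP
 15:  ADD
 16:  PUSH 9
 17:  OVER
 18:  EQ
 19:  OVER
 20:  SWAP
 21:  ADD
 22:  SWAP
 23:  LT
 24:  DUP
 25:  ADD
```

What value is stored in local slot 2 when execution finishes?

PUSH -8  -> -8
POP      -> (empty)
PUSH -9  -> -9
PUSH 12  -> -9 12
STORE 2  -> -9
POP      -> (empty)
PUSH -6  -> -6
PUSH -25 -> -6 -25
MOD      -> -6
PUSH 12  -> -6 12
SWAP     -> 12 -6
PUSH 1   -> 12 -6 1
MUL      -> 12 -6
SWAP     -> -6 12
ADD      -> 6
PUSH 9   -> 6 9
OVER     -> 6 9 6
EQ       -> 6 0
OVER     -> 6 0 6
SWAP     -> 6 6 0
ADD      -> 6 6
SWAP     -> 6 6
LT       -> 0
DUP      -> 0 0
ADD      -> 0

12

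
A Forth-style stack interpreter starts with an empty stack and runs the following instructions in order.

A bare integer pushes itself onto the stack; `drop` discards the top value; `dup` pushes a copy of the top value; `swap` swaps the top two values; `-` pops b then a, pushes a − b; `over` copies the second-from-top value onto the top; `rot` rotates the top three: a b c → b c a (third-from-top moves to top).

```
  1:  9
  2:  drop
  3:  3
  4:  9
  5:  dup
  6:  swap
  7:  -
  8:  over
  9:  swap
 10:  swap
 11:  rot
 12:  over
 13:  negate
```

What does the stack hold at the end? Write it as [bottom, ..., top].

[0, 3, 3, -3]

9      -> 9
drop   -> (empty)
3      -> 3
9      -> 3 9
dup    -> 3 9 9
swap   -> 3 9 9
-      -> 3 0
over   -> 3 0 3
swap   -> 3 3 0
swap   -> 3 0 3
rot    -> 0 3 3
over   -> 0 3 3 3
negate -> 0 3 3 -3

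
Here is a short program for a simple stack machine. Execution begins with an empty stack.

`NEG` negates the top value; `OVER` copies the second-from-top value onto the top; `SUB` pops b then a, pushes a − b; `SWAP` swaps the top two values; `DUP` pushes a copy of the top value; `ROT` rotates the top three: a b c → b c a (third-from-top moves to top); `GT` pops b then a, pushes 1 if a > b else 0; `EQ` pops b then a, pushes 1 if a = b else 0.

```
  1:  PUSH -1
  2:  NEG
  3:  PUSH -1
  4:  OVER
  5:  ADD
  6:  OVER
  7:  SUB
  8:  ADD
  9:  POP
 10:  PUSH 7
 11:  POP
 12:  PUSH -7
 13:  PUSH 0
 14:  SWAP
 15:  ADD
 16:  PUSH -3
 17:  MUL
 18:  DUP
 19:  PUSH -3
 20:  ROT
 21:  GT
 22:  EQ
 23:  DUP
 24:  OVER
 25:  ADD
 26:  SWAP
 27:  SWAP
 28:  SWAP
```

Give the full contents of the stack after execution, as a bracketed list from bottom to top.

PUSH -1 → [-1]
NEG     → [1]
PUSH -1 → [1, -1]
OVER    → [1, -1, 1]
ADD     → [1, 0]
OVER    → [1, 0, 1]
SUB     → [1, -1]
ADD     → [0]
POP     → []
PUSH 7  → [7]
POP     → []
PUSH -7 → [-7]
PUSH 0  → [-7, 0]
SWAP    → [0, -7]
ADD     → [-7]
PUSH -3 → [-7, -3]
MUL     → [21]
DUP     → [21, 21]
PUSH -3 → [21, 21, -3]
ROT     → [21, -3, 21]
GT      → [21, 0]
EQ      → [0]
DUP     → [0, 0]
OVER    → [0, 0, 0]
ADD     → [0, 0]
SWAP    → [0, 0]
SWAP    → [0, 0]
SWAP    → [0, 0]

[0, 0]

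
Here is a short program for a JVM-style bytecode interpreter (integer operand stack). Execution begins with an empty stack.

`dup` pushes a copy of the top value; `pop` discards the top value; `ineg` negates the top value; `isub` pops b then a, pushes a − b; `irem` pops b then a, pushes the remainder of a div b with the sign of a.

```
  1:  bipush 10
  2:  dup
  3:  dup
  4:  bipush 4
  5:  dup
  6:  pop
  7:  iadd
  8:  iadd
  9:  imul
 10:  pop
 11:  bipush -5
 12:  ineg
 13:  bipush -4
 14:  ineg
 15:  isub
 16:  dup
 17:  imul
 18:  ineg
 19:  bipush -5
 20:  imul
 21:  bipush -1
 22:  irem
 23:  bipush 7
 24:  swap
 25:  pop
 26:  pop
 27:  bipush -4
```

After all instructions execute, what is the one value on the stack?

bipush 10 -> 10
dup       -> 10 10
dup       -> 10 10 10
bipush 4  -> 10 10 10 4
dup       -> 10 10 10 4 4
pop       -> 10 10 10 4
iadd      -> 10 10 14
iadd      -> 10 24
imul      -> 240
pop       -> (empty)
bipush -5 -> -5
ineg      -> 5
bipush -4 -> 5 -4
ineg      -> 5 4
isub      -> 1
dup       -> 1 1
imul      -> 1
ineg      -> -1
bipush -5 -> -1 -5
imul      -> 5
bipush -1 -> 5 -1
irem      -> 0
bipush 7  -> 0 7
swap      -> 7 0
pop       -> 7
pop       -> (empty)
bipush -4 -> -4

-4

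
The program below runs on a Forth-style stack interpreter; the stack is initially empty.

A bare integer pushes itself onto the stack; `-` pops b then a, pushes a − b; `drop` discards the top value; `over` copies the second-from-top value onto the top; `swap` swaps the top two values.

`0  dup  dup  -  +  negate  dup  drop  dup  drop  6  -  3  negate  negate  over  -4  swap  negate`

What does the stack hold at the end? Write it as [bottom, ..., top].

[-6, 3, -4, 6]

0      : [0]
dup    : [0, 0]
dup    : [0, 0, 0]
-      : [0, 0]
+      : [0]
negate : [0]
dup    : [0, 0]
drop   : [0]
dup    : [0, 0]
drop   : [0]
6      : [0, 6]
-      : [-6]
3      : [-6, 3]
negate : [-6, -3]
negate : [-6, 3]
over   : [-6, 3, -6]
-4     : [-6, 3, -6, -4]
swap   : [-6, 3, -4, -6]
negate : [-6, 3, -4, 6]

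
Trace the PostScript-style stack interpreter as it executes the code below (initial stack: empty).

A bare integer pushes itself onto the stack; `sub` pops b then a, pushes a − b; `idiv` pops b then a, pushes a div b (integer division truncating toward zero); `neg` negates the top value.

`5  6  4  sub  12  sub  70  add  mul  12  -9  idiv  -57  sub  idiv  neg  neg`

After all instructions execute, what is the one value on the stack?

5

5    → [5]
6    → [5, 6]
4    → [5, 6, 4]
sub  → [5, 2]
12   → [5, 2, 12]
sub  → [5, -10]
70   → [5, -10, 70]
add  → [5, 60]
mul  → [300]
12   → [300, 12]
-9   → [300, 12, -9]
idiv → [300, -1]
-57  → [300, -1, -57]
sub  → [300, 56]
idiv → [5]
neg  → [-5]
neg  → [5]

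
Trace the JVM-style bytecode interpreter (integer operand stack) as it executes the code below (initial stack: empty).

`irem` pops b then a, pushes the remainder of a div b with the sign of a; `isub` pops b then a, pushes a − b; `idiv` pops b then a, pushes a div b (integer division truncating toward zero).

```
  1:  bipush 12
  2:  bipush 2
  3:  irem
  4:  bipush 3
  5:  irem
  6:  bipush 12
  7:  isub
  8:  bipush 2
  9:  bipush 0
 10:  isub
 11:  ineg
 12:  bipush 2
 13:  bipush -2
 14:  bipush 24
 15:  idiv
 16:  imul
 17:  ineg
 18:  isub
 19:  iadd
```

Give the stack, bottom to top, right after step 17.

bipush 12 : [12]
bipush 2  : [12, 2]
irem      : [0]
bipush 3  : [0, 3]
irem      : [0]
bipush 12 : [0, 12]
isub      : [-12]
bipush 2  : [-12, 2]
bipush 0  : [-12, 2, 0]
isub      : [-12, 2]
ineg      : [-12, -2]
bipush 2  : [-12, -2, 2]
bipush -2 : [-12, -2, 2, -2]
bipush 24 : [-12, -2, 2, -2, 24]
idiv      : [-12, -2, 2, 0]
imul      : [-12, -2, 0]
ineg      : [-12, -2, 0]

[-12, -2, 0]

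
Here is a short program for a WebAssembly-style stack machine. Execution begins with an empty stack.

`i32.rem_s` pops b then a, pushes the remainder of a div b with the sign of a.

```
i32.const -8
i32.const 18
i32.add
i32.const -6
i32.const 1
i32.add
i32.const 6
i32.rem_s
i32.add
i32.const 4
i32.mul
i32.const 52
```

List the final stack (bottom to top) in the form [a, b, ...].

[20, 52]

i32.const -8 -> [-8]
i32.const 18 -> [-8, 18]
i32.add      -> [10]
i32.const -6 -> [10, -6]
i32.const 1  -> [10, -6, 1]
i32.add      -> [10, -5]
i32.const 6  -> [10, -5, 6]
i32.rem_s    -> [10, -5]
i32.add      -> [5]
i32.const 4  -> [5, 4]
i32.mul      -> [20]
i32.const 52 -> [20, 52]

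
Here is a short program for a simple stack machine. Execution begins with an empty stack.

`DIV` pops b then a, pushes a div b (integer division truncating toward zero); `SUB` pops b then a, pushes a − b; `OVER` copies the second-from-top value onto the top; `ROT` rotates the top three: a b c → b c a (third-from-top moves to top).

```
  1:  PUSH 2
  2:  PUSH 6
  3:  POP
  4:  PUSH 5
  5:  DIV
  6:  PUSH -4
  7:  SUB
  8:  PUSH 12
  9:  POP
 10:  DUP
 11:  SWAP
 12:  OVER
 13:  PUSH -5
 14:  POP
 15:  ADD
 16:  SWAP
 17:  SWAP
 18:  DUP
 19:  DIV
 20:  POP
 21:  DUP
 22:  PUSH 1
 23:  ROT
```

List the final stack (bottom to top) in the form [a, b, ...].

PUSH 2   2
PUSH 6   2 6
POP      2
PUSH 5   2 5
DIV      0
PUSH -4  0 -4
SUB      4
PUSH 12  4 12
POP      4
DUP      4 4
SWAP     4 4
OVER     4 4 4
PUSH -5  4 4 4 -5
POP      4 4 4
ADD      4 8
SWAP     8 4
SWAP     4 8
DUP      4 8 8
DIV      4 1
POP      4
DUP      4 4
PUSH 1   4 4 1
ROT      4 1 4

[4, 1, 4]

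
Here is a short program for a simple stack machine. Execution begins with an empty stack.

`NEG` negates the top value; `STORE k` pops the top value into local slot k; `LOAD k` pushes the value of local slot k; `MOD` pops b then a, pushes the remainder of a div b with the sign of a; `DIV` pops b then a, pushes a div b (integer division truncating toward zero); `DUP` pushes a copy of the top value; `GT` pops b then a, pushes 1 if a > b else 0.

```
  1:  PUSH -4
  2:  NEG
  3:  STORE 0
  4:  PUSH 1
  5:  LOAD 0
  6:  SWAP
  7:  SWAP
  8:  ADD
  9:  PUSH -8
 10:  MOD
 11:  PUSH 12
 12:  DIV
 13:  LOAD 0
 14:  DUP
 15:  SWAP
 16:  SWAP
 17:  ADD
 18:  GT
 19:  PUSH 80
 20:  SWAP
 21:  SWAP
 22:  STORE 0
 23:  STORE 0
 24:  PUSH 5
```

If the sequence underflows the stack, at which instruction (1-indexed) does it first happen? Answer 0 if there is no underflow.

PUSH -4 : -4
NEG     : 4
STORE 0 : (empty)
PUSH 1  : 1
LOAD 0  : 1 4
SWAP    : 4 1
SWAP    : 1 4
ADD     : 5
PUSH -8 : 5 -8
MOD     : 5
PUSH 12 : 5 12
DIV     : 0
LOAD 0  : 0 4
DUP     : 0 4 4
SWAP    : 0 4 4
SWAP    : 0 4 4
ADD     : 0 8
GT      : 0
PUSH 80 : 0 80
SWAP    : 80 0
SWAP    : 0 80
STORE 0 : 0
STORE 0 : (empty)
PUSH 5  : 5

0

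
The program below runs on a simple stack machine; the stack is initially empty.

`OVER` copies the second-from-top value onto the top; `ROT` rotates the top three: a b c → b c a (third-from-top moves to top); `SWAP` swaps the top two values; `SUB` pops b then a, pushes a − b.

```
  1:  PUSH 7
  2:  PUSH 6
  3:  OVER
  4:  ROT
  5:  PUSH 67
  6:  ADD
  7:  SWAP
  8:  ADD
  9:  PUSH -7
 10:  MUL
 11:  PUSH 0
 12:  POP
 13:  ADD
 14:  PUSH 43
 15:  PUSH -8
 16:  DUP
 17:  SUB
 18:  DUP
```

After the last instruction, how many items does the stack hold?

4

PUSH 7  → 7
PUSH 6  → 7 6
OVER    → 7 6 7
ROT     → 6 7 7
PUSH 67 → 6 7 7 67
ADD     → 6 7 74
SWAP    → 6 74 7
ADD     → 6 81
PUSH -7 → 6 81 -7
MUL     → 6 -567
PUSH 0  → 6 -567 0
POP     → 6 -567
ADD     → -561
PUSH 43 → -561 43
PUSH -8 → -561 43 -8
DUP     → -561 43 -8 -8
SUB     → -561 43 0
DUP     → -561 43 0 0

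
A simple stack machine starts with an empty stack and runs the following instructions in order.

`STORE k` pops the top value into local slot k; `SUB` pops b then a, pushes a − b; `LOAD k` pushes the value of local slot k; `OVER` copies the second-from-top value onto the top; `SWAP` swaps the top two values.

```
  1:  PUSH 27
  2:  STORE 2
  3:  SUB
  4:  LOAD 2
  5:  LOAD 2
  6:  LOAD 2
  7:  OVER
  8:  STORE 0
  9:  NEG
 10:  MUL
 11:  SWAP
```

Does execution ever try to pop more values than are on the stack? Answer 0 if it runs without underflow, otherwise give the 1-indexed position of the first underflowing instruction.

PUSH 27  [27]
STORE 2  []
SUB  — needs 2 operands, stack has 0 → underflow

3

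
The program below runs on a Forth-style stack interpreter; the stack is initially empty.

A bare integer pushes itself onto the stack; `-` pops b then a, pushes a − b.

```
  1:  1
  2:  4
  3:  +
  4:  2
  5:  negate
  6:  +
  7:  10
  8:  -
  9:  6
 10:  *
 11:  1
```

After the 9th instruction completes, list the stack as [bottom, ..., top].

[-7, 6]

1      -> 1
4      -> 1 4
+      -> 5
2      -> 5 2
negate -> 5 -2
+      -> 3
10     -> 3 10
-      -> -7
6      -> -7 6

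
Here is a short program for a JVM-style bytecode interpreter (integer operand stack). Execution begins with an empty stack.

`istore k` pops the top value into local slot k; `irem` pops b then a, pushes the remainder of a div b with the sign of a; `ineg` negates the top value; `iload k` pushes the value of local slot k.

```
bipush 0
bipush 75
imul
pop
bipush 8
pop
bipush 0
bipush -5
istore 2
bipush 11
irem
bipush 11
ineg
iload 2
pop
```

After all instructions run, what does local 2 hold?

-5

bipush 0  -> 0
bipush 75 -> 0 75
imul      -> 0
pop       -> (empty)
bipush 8  -> 8
pop       -> (empty)
bipush 0  -> 0
bipush -5 -> 0 -5
istore 2  -> 0
bipush 11 -> 0 11
irem      -> 0
bipush 11 -> 0 11
ineg      -> 0 -11
iload 2   -> 0 -11 -5
pop       -> 0 -11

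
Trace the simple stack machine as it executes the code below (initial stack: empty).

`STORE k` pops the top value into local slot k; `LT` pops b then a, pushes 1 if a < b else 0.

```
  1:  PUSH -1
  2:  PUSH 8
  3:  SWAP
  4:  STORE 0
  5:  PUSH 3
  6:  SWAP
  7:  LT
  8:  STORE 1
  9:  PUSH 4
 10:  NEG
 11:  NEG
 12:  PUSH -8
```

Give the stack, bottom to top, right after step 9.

[4]

PUSH -1 : -1
PUSH 8  : -1 8
SWAP    : 8 -1
STORE 0 : 8
PUSH 3  : 8 3
SWAP    : 3 8
LT      : 1
STORE 1 : (empty)
PUSH 4  : 4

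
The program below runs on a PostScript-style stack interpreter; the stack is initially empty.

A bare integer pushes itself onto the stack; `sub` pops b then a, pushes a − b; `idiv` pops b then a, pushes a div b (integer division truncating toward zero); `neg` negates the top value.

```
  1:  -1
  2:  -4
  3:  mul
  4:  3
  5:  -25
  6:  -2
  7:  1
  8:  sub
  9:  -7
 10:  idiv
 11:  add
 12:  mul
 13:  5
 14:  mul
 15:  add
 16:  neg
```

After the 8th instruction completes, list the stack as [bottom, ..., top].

-1  → -1
-4  → -1 -4
mul → 4
3   → 4 3
-25 → 4 3 -25
-2  → 4 3 -25 -2
1   → 4 3 -25 -2 1
sub → 4 3 -25 -3

[4, 3, -25, -3]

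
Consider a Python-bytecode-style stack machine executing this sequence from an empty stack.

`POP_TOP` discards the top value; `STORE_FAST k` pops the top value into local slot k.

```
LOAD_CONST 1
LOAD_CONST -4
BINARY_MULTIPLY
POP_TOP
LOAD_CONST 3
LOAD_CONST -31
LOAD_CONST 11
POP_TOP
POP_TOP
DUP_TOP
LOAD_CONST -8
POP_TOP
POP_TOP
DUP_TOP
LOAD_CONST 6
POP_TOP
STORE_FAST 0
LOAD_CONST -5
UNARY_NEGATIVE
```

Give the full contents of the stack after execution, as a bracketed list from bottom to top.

LOAD_CONST 1    : [1]
LOAD_CONST -4   : [1, -4]
BINARY_MULTIPLY : [-4]
POP_TOP         : []
LOAD_CONST 3    : [3]
LOAD_CONST -31  : [3, -31]
LOAD_CONST 11   : [3, -31, 11]
POP_TOP         : [3, -31]
POP_TOP         : [3]
DUP_TOP         : [3, 3]
LOAD_CONST -8   : [3, 3, -8]
POP_TOP         : [3, 3]
POP_TOP         : [3]
DUP_TOP         : [3, 3]
LOAD_CONST 6    : [3, 3, 6]
POP_TOP         : [3, 3]
STORE_FAST 0    : [3]
LOAD_CONST -5   : [3, -5]
UNARY_NEGATIVE  : [3, 5]

[3, 5]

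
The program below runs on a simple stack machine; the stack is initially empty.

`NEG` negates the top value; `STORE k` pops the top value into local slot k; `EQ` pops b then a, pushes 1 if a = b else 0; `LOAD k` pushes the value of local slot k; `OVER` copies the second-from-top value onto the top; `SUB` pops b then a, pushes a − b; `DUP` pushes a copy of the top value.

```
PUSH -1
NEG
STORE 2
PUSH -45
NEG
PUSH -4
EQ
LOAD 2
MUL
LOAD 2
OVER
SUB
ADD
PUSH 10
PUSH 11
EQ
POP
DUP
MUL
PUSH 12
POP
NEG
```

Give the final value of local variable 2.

PUSH -1  -> -1
NEG      -> 1
STORE 2  -> (empty)
PUSH -45 -> -45
NEG      -> 45
PUSH -4  -> 45 -4
EQ       -> 0
LOAD 2   -> 0 1
MUL      -> 0
LOAD 2   -> 0 1
OVER     -> 0 1 0
SUB      -> 0 1
ADD      -> 1
PUSH 10  -> 1 10
PUSH 11  -> 1 10 11
EQ       -> 1 0
POP      -> 1
DUP      -> 1 1
MUL      -> 1
PUSH 12  -> 1 12
POP      -> 1
NEG      -> -1

1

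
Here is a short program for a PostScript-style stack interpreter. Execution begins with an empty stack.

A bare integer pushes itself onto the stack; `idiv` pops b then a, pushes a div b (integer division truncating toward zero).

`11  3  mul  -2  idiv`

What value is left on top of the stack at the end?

11    [11]
3     [11, 3]
mul   [33]
-2    [33, -2]
idiv  [-16]

-16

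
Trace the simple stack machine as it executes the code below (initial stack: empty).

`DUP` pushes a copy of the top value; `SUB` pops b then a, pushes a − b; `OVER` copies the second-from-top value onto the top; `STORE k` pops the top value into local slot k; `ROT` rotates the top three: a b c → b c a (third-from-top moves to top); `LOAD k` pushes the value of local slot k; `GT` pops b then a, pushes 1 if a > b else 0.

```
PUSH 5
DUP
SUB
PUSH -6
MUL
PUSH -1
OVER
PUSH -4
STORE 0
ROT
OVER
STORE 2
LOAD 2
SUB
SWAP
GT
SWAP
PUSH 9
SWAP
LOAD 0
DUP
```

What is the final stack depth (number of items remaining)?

5

PUSH 5  -> [5]
DUP     -> [5, 5]
SUB     -> [0]
PUSH -6 -> [0, -6]
MUL     -> [0]
PUSH -1 -> [0, -1]
OVER    -> [0, -1, 0]
PUSH -4 -> [0, -1, 0, -4]
STORE 0 -> [0, -1, 0]
ROT     -> [-1, 0, 0]
OVER    -> [-1, 0, 0, 0]
STORE 2 -> [-1, 0, 0]
LOAD 2  -> [-1, 0, 0, 0]
SUB     -> [-1, 0, 0]
SWAP    -> [-1, 0, 0]
GT      -> [-1, 0]
SWAP    -> [0, -1]
PUSH 9  -> [0, -1, 9]
SWAP    -> [0, 9, -1]
LOAD 0  -> [0, 9, -1, -4]
DUP     -> [0, 9, -1, -4, -4]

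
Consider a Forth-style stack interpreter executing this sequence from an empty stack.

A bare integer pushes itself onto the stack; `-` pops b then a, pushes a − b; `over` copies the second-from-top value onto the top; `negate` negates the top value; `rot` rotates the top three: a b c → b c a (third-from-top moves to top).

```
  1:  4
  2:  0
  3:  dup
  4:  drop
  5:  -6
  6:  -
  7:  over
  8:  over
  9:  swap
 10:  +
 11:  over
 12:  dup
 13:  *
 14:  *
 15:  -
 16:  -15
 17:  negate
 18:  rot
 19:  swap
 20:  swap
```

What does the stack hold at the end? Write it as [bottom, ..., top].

4      : [4]
0      : [4, 0]
dup    : [4, 0, 0]
drop   : [4, 0]
-6     : [4, 0, -6]
-      : [4, 6]
over   : [4, 6, 4]
over   : [4, 6, 4, 6]
swap   : [4, 6, 6, 4]
+      : [4, 6, 10]
over   : [4, 6, 10, 6]
dup    : [4, 6, 10, 6, 6]
*      : [4, 6, 10, 36]
*      : [4, 6, 360]
-      : [4, -354]
-15    : [4, -354, -15]
negate : [4, -354, 15]
rot    : [-354, 15, 4]
swap   : [-354, 4, 15]
swap   : [-354, 15, 4]

[-354, 15, 4]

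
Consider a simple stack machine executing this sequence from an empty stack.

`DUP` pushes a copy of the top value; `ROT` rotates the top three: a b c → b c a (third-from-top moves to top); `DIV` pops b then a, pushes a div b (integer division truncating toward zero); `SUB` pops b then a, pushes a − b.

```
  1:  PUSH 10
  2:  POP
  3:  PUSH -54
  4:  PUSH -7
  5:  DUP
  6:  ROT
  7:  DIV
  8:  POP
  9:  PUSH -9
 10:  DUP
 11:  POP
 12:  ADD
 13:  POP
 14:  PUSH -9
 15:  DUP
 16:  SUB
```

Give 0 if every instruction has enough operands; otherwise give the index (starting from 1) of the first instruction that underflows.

0

PUSH 10  -> [10]
POP      -> []
PUSH -54 -> [-54]
PUSH -7  -> [-54, -7]
DUP      -> [-54, -7, -7]
ROT      -> [-7, -7, -54]
DIV      -> [-7, 0]
POP      -> [-7]
PUSH -9  -> [-7, -9]
DUP      -> [-7, -9, -9]
POP      -> [-7, -9]
ADD      -> [-16]
POP      -> []
PUSH -9  -> [-9]
DUP      -> [-9, -9]
SUB      -> [0]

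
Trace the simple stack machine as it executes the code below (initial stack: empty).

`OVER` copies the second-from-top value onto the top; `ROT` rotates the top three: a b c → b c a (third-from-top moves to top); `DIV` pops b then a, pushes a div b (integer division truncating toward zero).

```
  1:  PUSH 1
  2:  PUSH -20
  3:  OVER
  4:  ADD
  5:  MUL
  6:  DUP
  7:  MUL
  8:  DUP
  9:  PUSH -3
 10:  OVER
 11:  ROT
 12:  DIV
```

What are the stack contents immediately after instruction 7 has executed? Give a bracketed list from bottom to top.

PUSH 1   : [1]
PUSH -20 : [1, -20]
OVER     : [1, -20, 1]
ADD      : [1, -19]
MUL      : [-19]
DUP      : [-19, -19]
MUL      : [361]

[361]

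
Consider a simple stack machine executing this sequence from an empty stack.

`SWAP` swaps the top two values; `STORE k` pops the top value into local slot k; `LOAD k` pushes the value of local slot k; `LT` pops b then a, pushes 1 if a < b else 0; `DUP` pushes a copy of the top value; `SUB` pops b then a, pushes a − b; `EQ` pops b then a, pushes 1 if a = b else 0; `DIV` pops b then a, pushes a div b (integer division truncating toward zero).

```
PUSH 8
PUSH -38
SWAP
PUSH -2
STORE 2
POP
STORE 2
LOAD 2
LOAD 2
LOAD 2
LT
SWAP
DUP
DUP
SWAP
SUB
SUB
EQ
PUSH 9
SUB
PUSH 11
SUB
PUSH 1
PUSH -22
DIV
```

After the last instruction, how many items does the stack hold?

PUSH 8    8
PUSH -38  8 -38
SWAP      -38 8
PUSH -2   -38 8 -2
STORE 2   -38 8
POP       -38
STORE 2   (empty)
LOAD 2    -38
LOAD 2    -38 -38
LOAD 2    -38 -38 -38
LT        -38 0
SWAP      0 -38
DUP       0 -38 -38
DUP       0 -38 -38 -38
SWAP      0 -38 -38 -38
SUB       0 -38 0
SUB       0 -38
EQ        0
PUSH 9    0 9
SUB       -9
PUSH 11   -9 11
SUB       -20
PUSH 1    -20 1
PUSH -22  -20 1 -22
DIV       -20 0

2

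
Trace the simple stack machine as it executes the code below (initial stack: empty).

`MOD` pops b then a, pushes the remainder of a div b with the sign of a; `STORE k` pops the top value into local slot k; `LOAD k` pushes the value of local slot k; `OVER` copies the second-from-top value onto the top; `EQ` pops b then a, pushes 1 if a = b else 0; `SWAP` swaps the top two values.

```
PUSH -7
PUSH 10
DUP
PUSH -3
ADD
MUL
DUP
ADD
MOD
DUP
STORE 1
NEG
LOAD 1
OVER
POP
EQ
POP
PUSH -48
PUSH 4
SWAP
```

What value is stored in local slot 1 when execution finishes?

PUSH -7  -> -7
PUSH 10  -> -7 10
DUP      -> -7 10 10
PUSH -3  -> -7 10 10 -3
ADD      -> -7 10 7
MUL      -> -7 70
DUP      -> -7 70 70
ADD      -> -7 140
MOD      -> -7
DUP      -> -7 -7
STORE 1  -> -7
NEG      -> 7
LOAD 1   -> 7 -7
OVER     -> 7 -7 7
POP      -> 7 -7
EQ       -> 0
POP      -> (empty)
PUSH -48 -> -48
PUSH 4   -> -48 4
SWAP     -> 4 -48

-7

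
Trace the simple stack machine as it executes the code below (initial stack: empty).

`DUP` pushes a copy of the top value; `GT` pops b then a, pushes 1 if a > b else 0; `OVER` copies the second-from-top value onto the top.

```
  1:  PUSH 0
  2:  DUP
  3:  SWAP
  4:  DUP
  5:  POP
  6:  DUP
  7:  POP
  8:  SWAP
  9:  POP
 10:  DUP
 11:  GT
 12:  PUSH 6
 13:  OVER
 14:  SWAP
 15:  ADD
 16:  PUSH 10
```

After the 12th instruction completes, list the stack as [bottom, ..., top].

[0, 6]

PUSH 0 -> [0]
DUP    -> [0, 0]
SWAP   -> [0, 0]
DUP    -> [0, 0, 0]
POP    -> [0, 0]
DUP    -> [0, 0, 0]
POP    -> [0, 0]
SWAP   -> [0, 0]
POP    -> [0]
DUP    -> [0, 0]
GT     -> [0]
PUSH 6 -> [0, 6]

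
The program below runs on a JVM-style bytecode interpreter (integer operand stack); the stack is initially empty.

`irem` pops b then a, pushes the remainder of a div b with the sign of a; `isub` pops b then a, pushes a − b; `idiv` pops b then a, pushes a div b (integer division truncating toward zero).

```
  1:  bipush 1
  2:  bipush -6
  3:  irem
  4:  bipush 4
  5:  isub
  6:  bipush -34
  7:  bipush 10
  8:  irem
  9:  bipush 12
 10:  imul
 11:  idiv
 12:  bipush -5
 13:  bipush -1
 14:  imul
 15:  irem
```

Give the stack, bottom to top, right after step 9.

[-3, -4, 12]

bipush 1    1
bipush -6   1 -6
irem        1
bipush 4    1 4
isub        -3
bipush -34  -3 -34
bipush 10   -3 -34 10
irem        -3 -4
bipush 12   -3 -4 12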